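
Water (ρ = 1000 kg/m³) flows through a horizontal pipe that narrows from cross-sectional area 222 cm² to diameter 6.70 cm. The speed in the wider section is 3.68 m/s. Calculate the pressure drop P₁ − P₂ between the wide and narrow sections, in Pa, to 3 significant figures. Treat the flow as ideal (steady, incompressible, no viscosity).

By continuity, v₂ = v₁·A₁/A₂ = 3.68·(222/35.3) = 23.2 m/s.
With no height change, Bernoulli's equation is P₁ + ½ρv₁² = P₂ + ½ρv₂².
P₁ − P₂ = ½·1000·(23.2² − 3.68²) = ½·1000·523 = 262000 Pa.

262000 Pa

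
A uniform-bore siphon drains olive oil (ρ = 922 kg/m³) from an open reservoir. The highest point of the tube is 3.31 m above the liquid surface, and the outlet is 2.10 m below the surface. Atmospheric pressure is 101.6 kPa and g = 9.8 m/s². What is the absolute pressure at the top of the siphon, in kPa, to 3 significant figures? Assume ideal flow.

52.7 kPa

From the surface to the outlet (both open to atmosphere, surface at rest): v = √(2g·h_out) = √(2·9.8·2.10) = 6.42 m/s.
Continuity keeps v the same throughout the tube; from surface to crest, P_atm + 0 = P_top + ½ρv² + ρg·h_top.
P_top = 101600 − ½·922·6.42² − 922·9.8·3.31 = 52700 Pa.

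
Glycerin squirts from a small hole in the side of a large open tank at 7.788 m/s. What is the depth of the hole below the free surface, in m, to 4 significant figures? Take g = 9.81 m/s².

Torricelli: v = √(2gh), so h = v²/(2g).
h = 7.788²/(2·9.81) = 60.65/19.62 = 3.091 m.

h ≈ 3.091 m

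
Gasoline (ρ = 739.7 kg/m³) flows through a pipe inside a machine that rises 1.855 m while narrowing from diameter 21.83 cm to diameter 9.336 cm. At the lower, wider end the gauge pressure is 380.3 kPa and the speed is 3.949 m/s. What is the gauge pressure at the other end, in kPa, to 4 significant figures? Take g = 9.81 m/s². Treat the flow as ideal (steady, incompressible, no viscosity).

P₂ ≈ 200.2 kPa

Mass conservation (A₁v₁ = A₂v₂) gives v₂ = 3.949 × 374.3/68.46 = 21.59 m/s.
Energy conservation along the streamline gives P₂ = P₁ − ½ρ(v₂² − v₁²) − ρg(h₂ − h₁).
P₂ = 380300 + ½·739.7·(3.949² − 21.59²) − 739.7·9.81·(+1.855) = 380300 + (-166600) − (13460) = 200200 Pa.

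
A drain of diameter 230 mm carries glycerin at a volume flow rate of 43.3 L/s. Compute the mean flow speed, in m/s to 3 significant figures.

Q = 43.3 L/s = 0.0433 m³/s.
v = Q/A = 0.0433 / 0.0415 = 1.04 m/s.

v ≈ 1.04 m/s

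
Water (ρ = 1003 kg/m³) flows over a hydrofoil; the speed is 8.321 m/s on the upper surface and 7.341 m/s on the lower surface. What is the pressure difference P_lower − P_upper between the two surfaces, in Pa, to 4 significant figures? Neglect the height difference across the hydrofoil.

7697 Pa

The pressure is lower where the speed is higher: ΔP = ½ρ(v_up² − v_low²).
ΔP = ½·1003·(8.321² − 7.341²) = 7697 Pa.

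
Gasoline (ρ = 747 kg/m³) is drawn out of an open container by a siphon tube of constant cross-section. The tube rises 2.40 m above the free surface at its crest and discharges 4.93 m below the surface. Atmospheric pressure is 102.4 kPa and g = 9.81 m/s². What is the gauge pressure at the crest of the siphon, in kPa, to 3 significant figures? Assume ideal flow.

P_gauge ≈ -53.7 kPa

The outlet speed comes from Torricelli: v = √(2g·4.93) = 9.83 m/s.
Continuity keeps v the same throughout the tube; from surface to crest, P_atm + 0 = P_top + ½ρv² + ρg·h_top.
P_top = 102400 − ½·747·9.83² − 747·9.81·2.40 = 48700 Pa. So P_gauge = P_top − P_atm = -53700 Pa.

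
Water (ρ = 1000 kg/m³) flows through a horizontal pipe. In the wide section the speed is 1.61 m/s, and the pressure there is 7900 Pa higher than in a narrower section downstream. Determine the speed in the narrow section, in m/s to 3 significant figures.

v₂ = 4.29 m/s

With h₁ = h₂, rearranging Bernoulli gives v₂ = √(v₁² + 2ΔP/ρ).
v₂ = √(1.61² + 2·7900/1000) = √(2.59 + 15.8) = 4.29 m/s.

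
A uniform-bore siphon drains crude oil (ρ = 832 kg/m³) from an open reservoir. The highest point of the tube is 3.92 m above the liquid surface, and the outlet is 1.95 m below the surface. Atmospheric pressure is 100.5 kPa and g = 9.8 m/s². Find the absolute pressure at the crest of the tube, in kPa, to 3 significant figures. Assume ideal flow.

Bernoulli surface→outlet gives ½v² = g·h_out, so v = √(2·9.8·1.95) = 6.18 m/s.
The bore is uniform, so the speed at the crest is the same v. Bernoulli surface→crest: P_atm = P_top + ½ρv² + ρg·h_top.
P_top = 100500 − ½·832·6.18² − 832·9.8·3.92 = 52600 Pa.

P_top ≈ 52.6 kPa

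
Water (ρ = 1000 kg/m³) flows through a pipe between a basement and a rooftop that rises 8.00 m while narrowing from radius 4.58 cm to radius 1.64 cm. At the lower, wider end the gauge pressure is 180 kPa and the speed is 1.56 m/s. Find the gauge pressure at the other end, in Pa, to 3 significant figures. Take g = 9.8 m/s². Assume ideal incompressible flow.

28800 Pa

Continuity gives A₁v₁ = A₂v₂, so v₂ = (65.9 cm²)/(8.45 cm²) × 1.56 m/s = 12.2 m/s.
Bernoulli: P₁ + ½ρv₁² + ρg h₁ = P₂ + ½ρv₂² + ρg h₂, so P₂ = P₁ + ½ρ(v₁² − v₂²) − ρg(h₂ − h₁).
P₂ = 180000 + ½·1000·(1.56² − 12.2²) − 1000·9.8·(+8.00) = 180000 + (-72800) − (78400) = 28800 Pa.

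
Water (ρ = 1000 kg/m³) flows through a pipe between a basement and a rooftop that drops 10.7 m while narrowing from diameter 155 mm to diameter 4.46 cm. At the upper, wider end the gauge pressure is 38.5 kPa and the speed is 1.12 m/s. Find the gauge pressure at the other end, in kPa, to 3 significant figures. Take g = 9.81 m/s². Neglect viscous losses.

P₂ ≈ 52.6 kPa

Continuity gives A₁v₁ = A₂v₂, so v₂ = (189 cm²)/(15.6 cm²) × 1.12 m/s = 13.5 m/s.
Energy conservation along the streamline gives P₂ = P₁ − ½ρ(v₂² − v₁²) − ρg(h₂ − h₁).
P₂ = 38500 + ½·1000·(1.12² − 13.5²) − 1000·9.81·(−10.7) = 38500 + (-90900) − (-105000) = 52600 Pa.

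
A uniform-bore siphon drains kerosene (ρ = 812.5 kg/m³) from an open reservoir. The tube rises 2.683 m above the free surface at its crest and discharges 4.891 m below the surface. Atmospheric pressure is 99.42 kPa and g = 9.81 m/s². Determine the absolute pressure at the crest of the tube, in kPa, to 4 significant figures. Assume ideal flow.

Bernoulli surface→outlet gives ½v² = g·h_out, so v = √(2·9.81·4.891) = 9.796 m/s.
With constant cross-section the crest speed equals v; applying Bernoulli from the surface up to the crest, P_top = P_atm − ½ρv² − ρg·h_top.
P_top = 99420 − ½·812.5·9.796² − 812.5·9.81·2.683 = 39050 Pa.

P_top = 39.05 kPa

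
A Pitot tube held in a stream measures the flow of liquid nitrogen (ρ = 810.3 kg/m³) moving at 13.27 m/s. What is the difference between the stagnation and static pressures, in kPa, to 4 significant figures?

The dynamic pressure equals the rise in static pressure at the stagnation point: ΔP = ½ρv².
ΔP = ½·810.3·13.27² = 71340 Pa.

ΔP = 71.34 kPa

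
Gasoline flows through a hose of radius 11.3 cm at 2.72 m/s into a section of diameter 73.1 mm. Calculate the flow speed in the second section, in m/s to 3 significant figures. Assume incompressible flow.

26.0 m/s

Continuity gives A₁v₁ = A₂v₂, so v₂ = (401 cm²)/(42.0 cm²) × 2.72 m/s = 26.0 m/s.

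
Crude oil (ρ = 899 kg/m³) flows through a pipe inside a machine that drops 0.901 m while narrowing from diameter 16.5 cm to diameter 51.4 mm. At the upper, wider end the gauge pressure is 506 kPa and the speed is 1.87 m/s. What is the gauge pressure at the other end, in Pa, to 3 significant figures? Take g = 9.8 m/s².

P₂ ≈ 349000 Pa

By continuity, v₂ = v₁·A₁/A₂ = 1.87·(214/20.7) = 19.3 m/s.
Applying Bernoulli between the two ends and solving for P₂: P₂ = P₁ + ½ρ(v₁² − v₂²) − ρgΔh.
P₂ = 506000 + ½·899·(1.87² − 19.3²) − 899·9.8·(−0.901) = 506000 + (-165000) − (-7940) = 349000 Pa.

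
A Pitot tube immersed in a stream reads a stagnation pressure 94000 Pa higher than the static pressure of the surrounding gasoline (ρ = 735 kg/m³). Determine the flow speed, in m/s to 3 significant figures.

The dynamic pressure equals the rise in static pressure at the stagnation point: ΔP = ½ρv².
v = √(2ΔP/ρ) = √(2·94000/735) = 16.0 m/s.

v ≈ 16.0 m/s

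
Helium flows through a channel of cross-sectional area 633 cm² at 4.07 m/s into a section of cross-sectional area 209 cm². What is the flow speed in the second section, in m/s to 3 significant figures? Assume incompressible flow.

Continuity gives A₁v₁ = A₂v₂, so v₂ = (633 cm²)/(209 cm²) × 4.07 m/s = 12.3 m/s.

v₂ = 12.3 m/s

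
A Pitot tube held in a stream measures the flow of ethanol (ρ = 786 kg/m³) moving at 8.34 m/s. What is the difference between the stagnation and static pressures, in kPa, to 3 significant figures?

At the stagnation point the flow is brought to rest, so Bernoulli gives P_stag − P_static = ½ρv².
ΔP = ½·786·8.34² = 27300 Pa.

27.3 kPa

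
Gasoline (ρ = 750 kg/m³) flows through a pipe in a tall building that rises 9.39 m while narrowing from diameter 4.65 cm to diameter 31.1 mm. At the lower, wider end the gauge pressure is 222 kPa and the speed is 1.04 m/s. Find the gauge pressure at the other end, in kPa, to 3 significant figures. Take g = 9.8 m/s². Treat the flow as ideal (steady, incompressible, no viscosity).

P₂ ≈ 151 kPa

By continuity, v₂ = v₁·A₁/A₂ = 1.04·(17.0/7.60) = 2.32 m/s.
Applying Bernoulli between the two ends and solving for P₂: P₂ = P₁ + ½ρ(v₁² − v₂²) − ρgΔh.
P₂ = 222000 + ½·750·(1.04² − 2.32²) − 750·9.8·(+9.39) = 222000 + (-1620) − (69000) = 151000 Pa.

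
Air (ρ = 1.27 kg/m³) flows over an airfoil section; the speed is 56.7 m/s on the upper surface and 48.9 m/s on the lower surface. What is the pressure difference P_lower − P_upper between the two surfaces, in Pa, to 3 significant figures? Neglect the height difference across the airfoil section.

ΔP ≈ 523 Pa

With negligible Δh, P + ½ρv² is constant, so P_low − P_up = ½ρ(v_up² − v_low²).
ΔP = ½·1.27·(56.7² − 48.9²) = 523 Pa.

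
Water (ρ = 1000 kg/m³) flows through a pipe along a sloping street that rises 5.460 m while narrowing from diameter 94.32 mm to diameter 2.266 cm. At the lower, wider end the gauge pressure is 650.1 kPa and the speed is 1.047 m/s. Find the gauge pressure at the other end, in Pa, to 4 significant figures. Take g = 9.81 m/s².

P₂ = 432600 Pa

The volume flow rate is constant, so v₂ = (A₁/A₂)v₁ = (69.87/4.033)·1.047 = 18.14 m/s.
Bernoulli: P₁ + ½ρv₁² + ρg h₁ = P₂ + ½ρv₂² + ρg h₂, so P₂ = P₁ + ½ρ(v₁² − v₂²) − ρg(h₂ − h₁).
P₂ = 650100 + ½·1000·(1.047² − 18.14²) − 1000·9.81·(+5.460) = 650100 + (-164000) − (53560) = 432600 Pa.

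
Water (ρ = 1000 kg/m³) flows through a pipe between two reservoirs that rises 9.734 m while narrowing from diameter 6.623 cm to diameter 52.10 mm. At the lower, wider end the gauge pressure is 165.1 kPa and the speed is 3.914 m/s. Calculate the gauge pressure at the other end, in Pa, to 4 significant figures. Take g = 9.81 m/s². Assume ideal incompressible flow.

P₂ ≈ 57270 Pa

The volume flow rate is constant, so v₂ = (A₁/A₂)v₁ = (34.45/21.32)·3.914 = 6.325 m/s.
Applying Bernoulli between the two ends and solving for P₂: P₂ = P₁ + ½ρ(v₁² − v₂²) − ρgΔh.
P₂ = 165100 + ½·1000·(3.914² − 6.325²) − 1000·9.81·(+9.734) = 165100 + (-12340) − (95490) = 57270 Pa.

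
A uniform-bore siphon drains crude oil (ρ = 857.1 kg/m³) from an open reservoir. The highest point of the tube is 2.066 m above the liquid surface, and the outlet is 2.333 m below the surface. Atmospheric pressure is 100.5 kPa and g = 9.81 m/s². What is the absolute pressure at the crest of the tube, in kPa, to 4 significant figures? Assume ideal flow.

P_top ≈ 63.51 kPa

From the surface to the outlet (both open to atmosphere, surface at rest): v = √(2g·h_out) = √(2·9.81·2.333) = 6.766 m/s.
The bore is uniform, so the speed at the crest is the same v. Bernoulli surface→crest: P_atm = P_top + ½ρv² + ρg·h_top.
P_top = 100500 − ½·857.1·6.766² − 857.1·9.81·2.066 = 63510 Pa.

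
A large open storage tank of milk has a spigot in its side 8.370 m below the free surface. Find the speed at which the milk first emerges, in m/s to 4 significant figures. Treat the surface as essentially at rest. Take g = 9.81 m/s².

v = 12.81 m/s

With the surface at rest and both surface and jet at atmospheric pressure, Bernoulli gives ρg h = ½ρv², so v = √(2gh) = √(2·9.81·8.370) = 12.81 m/s.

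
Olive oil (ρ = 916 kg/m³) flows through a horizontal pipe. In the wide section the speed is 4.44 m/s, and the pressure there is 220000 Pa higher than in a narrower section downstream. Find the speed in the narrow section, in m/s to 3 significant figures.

v₂ ≈ 22.4 m/s

With h₁ = h₂, rearranging Bernoulli gives v₂ = √(v₁² + 2ΔP/ρ).
v₂ = √(4.44² + 2·220000/916) = √(19.7 + 480) = 22.4 m/s.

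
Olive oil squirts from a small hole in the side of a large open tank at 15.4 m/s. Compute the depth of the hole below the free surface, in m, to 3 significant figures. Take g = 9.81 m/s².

Torricelli: v = √(2gh), so h = v²/(2g).
h = 15.4²/(2·9.81) = 237/19.62 = 12.1 m.

12.1 m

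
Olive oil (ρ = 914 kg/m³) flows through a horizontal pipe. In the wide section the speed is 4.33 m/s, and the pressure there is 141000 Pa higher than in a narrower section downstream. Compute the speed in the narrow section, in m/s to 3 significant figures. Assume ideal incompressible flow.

Horizontal Bernoulli: P₁ + ½ρv₁² = P₂ + ½ρv₂², so v₂² = v₁² + 2(P₁ − P₂)/ρ.
v₂ = √(4.33² + 2·141000/914) = √(18.7 + 309) = 18.1 m/s.

v₂ = 18.1 m/s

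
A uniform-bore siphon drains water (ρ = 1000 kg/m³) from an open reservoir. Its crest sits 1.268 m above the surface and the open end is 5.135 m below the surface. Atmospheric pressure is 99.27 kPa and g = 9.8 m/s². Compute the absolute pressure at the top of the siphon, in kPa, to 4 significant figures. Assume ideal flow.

P_top ≈ 36.52 kPa

Bernoulli surface→outlet gives ½v² = g·h_out, so v = √(2·9.8·5.135) = 10.03 m/s.
With constant cross-section the crest speed equals v; applying Bernoulli from the surface up to the crest, P_top = P_atm − ½ρv² − ρg·h_top.
P_top = 99270 − ½·1000·10.03² − 1000·9.8·1.268 = 36520 Pa.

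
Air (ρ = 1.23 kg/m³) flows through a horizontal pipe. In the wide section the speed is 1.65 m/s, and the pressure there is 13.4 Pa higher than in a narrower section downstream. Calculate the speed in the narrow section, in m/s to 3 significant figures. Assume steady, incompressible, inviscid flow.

Horizontal Bernoulli: P₁ + ½ρv₁² = P₂ + ½ρv₂², so v₂² = v₁² + 2(P₁ − P₂)/ρ.
v₂ = √(1.65² + 2·13.4/1.23) = √(2.72 + 21.8) = 4.95 m/s.

v₂ ≈ 4.95 m/s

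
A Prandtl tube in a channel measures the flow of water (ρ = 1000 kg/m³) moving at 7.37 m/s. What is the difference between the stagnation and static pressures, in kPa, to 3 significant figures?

ΔP = 27.2 kPa

The dynamic pressure equals the rise in static pressure at the stagnation point: ΔP = ½ρv².
ΔP = ½·1000·7.37² = 27200 Pa.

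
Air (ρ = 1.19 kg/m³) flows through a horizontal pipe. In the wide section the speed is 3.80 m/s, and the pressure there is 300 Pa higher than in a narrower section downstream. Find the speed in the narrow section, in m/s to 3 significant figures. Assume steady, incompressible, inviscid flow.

v₂ = 22.8 m/s

With h₁ = h₂, rearranging Bernoulli gives v₂ = √(v₁² + 2ΔP/ρ).
v₂ = √(3.80² + 2·300/1.19) = √(14.4 + 504) = 22.8 m/s.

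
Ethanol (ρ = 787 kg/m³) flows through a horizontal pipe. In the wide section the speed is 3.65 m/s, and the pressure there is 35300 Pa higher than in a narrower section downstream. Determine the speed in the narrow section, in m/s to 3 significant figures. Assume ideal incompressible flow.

Horizontal Bernoulli: P₁ + ½ρv₁² = P₂ + ½ρv₂², so v₂² = v₁² + 2(P₁ − P₂)/ρ.
v₂ = √(3.65² + 2·35300/787) = √(13.3 + 89.7) = 10.2 m/s.

v₂ = 10.2 m/s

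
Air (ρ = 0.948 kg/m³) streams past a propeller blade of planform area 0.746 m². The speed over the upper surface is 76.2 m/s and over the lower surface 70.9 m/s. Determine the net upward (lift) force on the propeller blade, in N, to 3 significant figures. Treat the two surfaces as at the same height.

With equal heights on the two surfaces, Bernoulli gives P_lower − P_upper = ½ρ(v_upper² − v_lower²).
ΔP = ½·0.948·(76.2² − 70.9²) = 370 Pa.
Lift = ΔP · A = 370 × 0.746 = 276 N.

F = 276 N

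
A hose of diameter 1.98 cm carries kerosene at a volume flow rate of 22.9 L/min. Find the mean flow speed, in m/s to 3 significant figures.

Q = 22.9 L/min = 0.000382 m³/s.
v = Q/A = 0.000382 / 0.000308 = 1.24 m/s.

v = 1.24 m/s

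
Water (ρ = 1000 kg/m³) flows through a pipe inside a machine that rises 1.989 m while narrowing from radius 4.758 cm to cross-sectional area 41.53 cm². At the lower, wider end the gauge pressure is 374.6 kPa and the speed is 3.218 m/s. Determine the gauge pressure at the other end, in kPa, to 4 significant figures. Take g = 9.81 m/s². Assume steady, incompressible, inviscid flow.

Continuity gives A₁v₁ = A₂v₂, so v₂ = (71.12 cm²)/(41.53 cm²) × 3.218 m/s = 5.511 m/s.
Energy conservation along the streamline gives P₂ = P₁ − ½ρ(v₂² − v₁²) − ρg(h₂ − h₁).
P₂ = 374600 + ½·1000·(3.218² − 5.511²) − 1000·9.81·(+1.989) = 374600 + (-10010) − (19510) = 345100 Pa.

P₂ = 345.1 kPa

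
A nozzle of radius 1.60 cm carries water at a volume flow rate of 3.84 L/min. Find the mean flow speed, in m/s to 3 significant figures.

v ≈ 0.0796 m/s

Q = 3.84 L/min = 0.0000640 m³/s.
v = Q/A = 0.0000640 / 0.000804 = 0.0796 m/s.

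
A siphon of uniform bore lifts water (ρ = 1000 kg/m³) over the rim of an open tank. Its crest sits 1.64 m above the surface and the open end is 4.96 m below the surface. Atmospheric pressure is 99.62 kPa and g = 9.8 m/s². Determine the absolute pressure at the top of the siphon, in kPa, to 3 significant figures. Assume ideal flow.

From the surface to the outlet (both open to atmosphere, surface at rest): v = √(2g·h_out) = √(2·9.8·4.96) = 9.86 m/s.
The bore is uniform, so the speed at the crest is the same v. Bernoulli surface→crest: P_atm = P_top + ½ρv² + ρg·h_top.
P_top = 99620 − ½·1000·9.86² − 1000·9.8·1.64 = 34900 Pa.

P_top = 34.9 kPa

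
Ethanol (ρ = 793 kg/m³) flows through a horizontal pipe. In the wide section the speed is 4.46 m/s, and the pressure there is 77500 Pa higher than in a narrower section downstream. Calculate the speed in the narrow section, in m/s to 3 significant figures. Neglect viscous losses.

v₂ ≈ 14.7 m/s

Horizontal Bernoulli: P₁ + ½ρv₁² = P₂ + ½ρv₂², so v₂² = v₁² + 2(P₁ − P₂)/ρ.
v₂ = √(4.46² + 2·77500/793) = √(19.9 + 195) = 14.7 m/s.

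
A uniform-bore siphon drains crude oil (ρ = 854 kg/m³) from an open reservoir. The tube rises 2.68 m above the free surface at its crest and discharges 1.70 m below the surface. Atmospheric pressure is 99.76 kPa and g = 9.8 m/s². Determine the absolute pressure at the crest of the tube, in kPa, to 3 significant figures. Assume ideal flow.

From the surface to the outlet (both open to atmosphere, surface at rest): v = √(2g·h_out) = √(2·9.8·1.70) = 5.77 m/s.
The bore is uniform, so the speed at the crest is the same v. Bernoulli surface→crest: P_atm = P_top + ½ρv² + ρg·h_top.
P_top = 99760 − ½·854·5.77² − 854·9.8·2.68 = 63100 Pa.

P_top ≈ 63.1 kPa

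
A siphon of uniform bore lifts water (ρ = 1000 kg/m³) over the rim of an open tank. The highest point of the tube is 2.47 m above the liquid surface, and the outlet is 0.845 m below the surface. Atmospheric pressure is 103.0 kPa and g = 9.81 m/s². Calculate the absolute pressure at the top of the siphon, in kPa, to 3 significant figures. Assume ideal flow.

70.5 kPa

The outlet speed comes from Torricelli: v = √(2g·0.845) = 4.07 m/s.
With constant cross-section the crest speed equals v; applying Bernoulli from the surface up to the crest, P_top = P_atm − ½ρv² − ρg·h_top.
P_top = 103000 − ½·1000·4.07² − 1000·9.81·2.47 = 70500 Pa.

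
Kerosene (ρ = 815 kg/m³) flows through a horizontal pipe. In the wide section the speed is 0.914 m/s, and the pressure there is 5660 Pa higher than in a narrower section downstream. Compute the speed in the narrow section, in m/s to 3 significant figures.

Along the level pipe P + ½ρv² is conserved, hence v₂² = v₁² + 2(P₁ − P₂)/ρ.
v₂ = √(0.914² + 2·5660/815) = √(0.835 + 13.9) = 3.84 m/s.

3.84 m/s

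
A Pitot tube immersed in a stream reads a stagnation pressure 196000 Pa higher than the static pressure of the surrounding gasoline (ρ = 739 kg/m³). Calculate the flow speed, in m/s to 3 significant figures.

The dynamic pressure equals the rise in static pressure at the stagnation point: ΔP = ½ρv².
v = √(2ΔP/ρ) = √(2·196000/739) = 23.0 m/s.

23.0 m/s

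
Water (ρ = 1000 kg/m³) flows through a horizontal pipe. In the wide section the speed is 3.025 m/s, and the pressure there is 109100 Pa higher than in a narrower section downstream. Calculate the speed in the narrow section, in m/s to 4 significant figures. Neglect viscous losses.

v₂ ≈ 15.08 m/s

Along the level pipe P + ½ρv² is conserved, hence v₂² = v₁² + 2(P₁ − P₂)/ρ.
v₂ = √(3.025² + 2·109100/1000) = √(9.151 + 218.2) = 15.08 m/s.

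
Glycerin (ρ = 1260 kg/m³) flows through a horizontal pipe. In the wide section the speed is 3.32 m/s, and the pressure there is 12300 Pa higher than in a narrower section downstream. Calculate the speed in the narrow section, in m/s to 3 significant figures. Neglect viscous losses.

Horizontal Bernoulli: P₁ + ½ρv₁² = P₂ + ½ρv₂², so v₂² = v₁² + 2(P₁ − P₂)/ρ.
v₂ = √(3.32² + 2·12300/1260) = √(11.0 + 19.5) = 5.53 m/s.

v₂ = 5.53 m/s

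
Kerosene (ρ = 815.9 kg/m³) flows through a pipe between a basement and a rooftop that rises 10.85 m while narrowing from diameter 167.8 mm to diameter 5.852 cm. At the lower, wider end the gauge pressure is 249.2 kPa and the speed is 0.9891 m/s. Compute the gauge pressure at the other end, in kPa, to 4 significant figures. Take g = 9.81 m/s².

P₂ ≈ 135.8 kPa

By continuity, v₂ = v₁·A₁/A₂ = 0.9891·(221.1/26.90) = 8.132 m/s.
Energy conservation along the streamline gives P₂ = P₁ − ½ρ(v₂² − v₁²) − ρg(h₂ − h₁).
P₂ = 249200 + ½·815.9·(0.9891² − 8.132²) − 815.9·9.81·(+10.85) = 249200 + (-26580) − (86840) = 135800 Pa.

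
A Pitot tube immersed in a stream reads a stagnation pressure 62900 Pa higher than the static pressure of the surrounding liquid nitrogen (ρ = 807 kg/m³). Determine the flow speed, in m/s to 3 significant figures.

The dynamic pressure equals the rise in static pressure at the stagnation point: ΔP = ½ρv².
v = √(2ΔP/ρ) = √(2·62900/807) = 12.5 m/s.

12.5 m/s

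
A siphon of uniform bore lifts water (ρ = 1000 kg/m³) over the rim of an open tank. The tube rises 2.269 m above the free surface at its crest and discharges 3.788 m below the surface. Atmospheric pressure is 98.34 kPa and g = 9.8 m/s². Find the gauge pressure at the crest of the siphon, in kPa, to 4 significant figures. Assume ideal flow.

P_gauge ≈ -59.36 kPa

Bernoulli surface→outlet gives ½v² = g·h_out, so v = √(2·9.8·3.788) = 8.617 m/s.
With constant cross-section the crest speed equals v; applying Bernoulli from the surface up to the crest, P_top = P_atm − ½ρv² − ρg·h_top.
P_top = 98340 − ½·1000·8.617² − 1000·9.8·2.269 = 38980 Pa. So P_gauge = P_top − P_atm = -59360 Pa.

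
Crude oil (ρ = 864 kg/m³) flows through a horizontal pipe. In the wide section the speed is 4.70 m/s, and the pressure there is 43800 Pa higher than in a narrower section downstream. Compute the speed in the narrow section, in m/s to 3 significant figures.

Horizontal Bernoulli: P₁ + ½ρv₁² = P₂ + ½ρv₂², so v₂² = v₁² + 2(P₁ − P₂)/ρ.
v₂ = √(4.70² + 2·43800/864) = √(22.1 + 101) = 11.1 m/s.

v₂ ≈ 11.1 m/s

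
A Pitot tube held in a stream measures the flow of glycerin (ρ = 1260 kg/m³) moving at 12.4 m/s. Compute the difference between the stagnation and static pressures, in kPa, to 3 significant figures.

At the stagnation point the flow is brought to rest, so Bernoulli gives P_stag − P_static = ½ρv².
ΔP = ½·1260·12.4² = 96900 Pa.

ΔP ≈ 96.9 kPa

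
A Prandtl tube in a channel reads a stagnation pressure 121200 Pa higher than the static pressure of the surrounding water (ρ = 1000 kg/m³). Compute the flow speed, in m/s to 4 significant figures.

v ≈ 15.57 m/s

Bernoulli between the free stream and the stagnation point: ½ρv² = P_stag − P_static.
v = √(2ΔP/ρ) = √(2·121200/1000) = 15.57 m/s.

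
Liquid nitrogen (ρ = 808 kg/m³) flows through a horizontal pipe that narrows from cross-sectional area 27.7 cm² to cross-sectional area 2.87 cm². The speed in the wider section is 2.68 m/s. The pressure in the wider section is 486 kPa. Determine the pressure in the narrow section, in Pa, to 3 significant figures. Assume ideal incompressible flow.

Continuity gives A₁v₁ = A₂v₂, so v₂ = (27.7 cm²)/(2.87 cm²) × 2.68 m/s = 25.9 m/s.
The pipe is horizontal, so Bernoulli reduces to P₁ + ½ρv₁² = P₂ + ½ρv₂².
P₂ = P₁ − ½ρ(v₂² − v₁²) = 486000 − ½·808·(25.9² − 2.68²) = 486000 − 267000 = 219000 Pa.

219000 Pa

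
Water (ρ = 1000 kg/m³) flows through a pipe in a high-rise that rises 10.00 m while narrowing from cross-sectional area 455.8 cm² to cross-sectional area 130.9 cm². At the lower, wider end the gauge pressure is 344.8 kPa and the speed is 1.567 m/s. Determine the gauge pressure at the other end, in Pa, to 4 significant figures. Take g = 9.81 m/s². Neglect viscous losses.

Mass conservation (A₁v₁ = A₂v₂) gives v₂ = 1.567 × 455.8/130.9 = 5.456 m/s.
Applying Bernoulli between the two ends and solving for P₂: P₂ = P₁ + ½ρ(v₁² − v₂²) − ρgΔh.
P₂ = 344800 + ½·1000·(1.567² − 5.456²) − 1000·9.81·(+10.00) = 344800 + (-13660) − (98100) = 233000 Pa.

233000 Pa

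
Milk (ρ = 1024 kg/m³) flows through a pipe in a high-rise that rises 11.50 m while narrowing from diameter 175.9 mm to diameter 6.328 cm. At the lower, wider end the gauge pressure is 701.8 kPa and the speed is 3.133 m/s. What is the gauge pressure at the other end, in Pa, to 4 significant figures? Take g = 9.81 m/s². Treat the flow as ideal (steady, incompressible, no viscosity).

291300 Pa

Continuity gives A₁v₁ = A₂v₂, so v₂ = (243.0 cm²)/(31.45 cm²) × 3.133 m/s = 24.21 m/s.
Bernoulli: P₁ + ½ρv₁² + ρg h₁ = P₂ + ½ρv₂² + ρg h₂, so P₂ = P₁ + ½ρ(v₁² − v₂²) − ρg(h₂ − h₁).
P₂ = 701800 + ½·1024·(3.133² − 24.21²) − 1024·9.81·(+11.50) = 701800 + (-295000) − (115500) = 291300 Pa.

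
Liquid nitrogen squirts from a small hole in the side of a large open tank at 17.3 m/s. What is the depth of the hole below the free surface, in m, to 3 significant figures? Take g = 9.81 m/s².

h ≈ 15.3 m

For a small hole in a large open tank, ½v² = gh, giving h = v²/(2g).
h = 17.3²/(2·9.81) = 299/19.62 = 15.3 m.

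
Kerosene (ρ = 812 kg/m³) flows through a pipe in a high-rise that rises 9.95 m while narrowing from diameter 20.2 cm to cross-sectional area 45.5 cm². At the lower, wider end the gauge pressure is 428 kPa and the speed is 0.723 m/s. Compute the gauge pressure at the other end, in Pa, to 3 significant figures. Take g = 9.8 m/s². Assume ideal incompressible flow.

Continuity gives A₁v₁ = A₂v₂, so v₂ = (320 cm²)/(45.5 cm²) × 0.723 m/s = 5.09 m/s.
Bernoulli: P₁ + ½ρv₁² + ρg h₁ = P₂ + ½ρv₂² + ρg h₂, so P₂ = P₁ + ½ρ(v₁² − v₂²) − ρg(h₂ − h₁).
P₂ = 428000 + ½·812·(0.723² − 5.09²) − 812·9.8·(+9.95) = 428000 + (-10300) − (79200) = 339000 Pa.

P₂ ≈ 339000 Pa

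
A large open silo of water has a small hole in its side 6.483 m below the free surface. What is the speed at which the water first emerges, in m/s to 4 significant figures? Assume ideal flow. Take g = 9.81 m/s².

The surface is effectively still and both ends are open, so ½v² = gh and v = √(2·9.81·6.483) = 11.28 m/s.

v = 11.28 m/s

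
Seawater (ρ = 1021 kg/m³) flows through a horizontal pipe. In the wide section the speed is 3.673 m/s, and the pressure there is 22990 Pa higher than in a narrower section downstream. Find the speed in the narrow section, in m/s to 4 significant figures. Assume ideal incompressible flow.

v₂ ≈ 7.650 m/s

Along the level pipe P + ½ρv² is conserved, hence v₂² = v₁² + 2(P₁ − P₂)/ρ.
v₂ = √(3.673² + 2·22990/1021) = √(13.49 + 45.03) = 7.650 m/s.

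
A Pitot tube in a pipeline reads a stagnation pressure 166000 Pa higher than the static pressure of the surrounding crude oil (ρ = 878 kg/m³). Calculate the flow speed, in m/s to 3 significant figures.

19.4 m/s

The dynamic pressure equals the rise in static pressure at the stagnation point: ΔP = ½ρv².
v = √(2ΔP/ρ) = √(2·166000/878) = 19.4 m/s.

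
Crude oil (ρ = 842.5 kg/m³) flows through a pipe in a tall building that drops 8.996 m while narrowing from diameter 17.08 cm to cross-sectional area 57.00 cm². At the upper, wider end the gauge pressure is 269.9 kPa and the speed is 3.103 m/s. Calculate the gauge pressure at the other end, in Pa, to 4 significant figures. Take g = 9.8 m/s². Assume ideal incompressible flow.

P₂ ≈ 282700 Pa

Continuity gives A₁v₁ = A₂v₂, so v₂ = (229.1 cm²)/(57.00 cm²) × 3.103 m/s = 12.47 m/s.
Applying Bernoulli between the two ends and solving for P₂: P₂ = P₁ + ½ρ(v₁² − v₂²) − ρgΔh.
P₂ = 269900 + ½·842.5·(3.103² − 12.47²) − 842.5·9.8·(−8.996) = 269900 + (-61480) − (-74280) = 282700 Pa.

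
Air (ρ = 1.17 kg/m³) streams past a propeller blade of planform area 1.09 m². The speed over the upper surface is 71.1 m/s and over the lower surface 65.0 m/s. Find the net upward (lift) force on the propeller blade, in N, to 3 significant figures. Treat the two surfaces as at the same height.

From P + ½ρv² = const at equal height, P_low − P_up = ½ρ(v_up² − v_low²).
ΔP = ½·1.17·(71.1² − 65.0²) = 486 Pa.
Lift = ΔP · A = 486 × 1.09 = 529 N.

529 N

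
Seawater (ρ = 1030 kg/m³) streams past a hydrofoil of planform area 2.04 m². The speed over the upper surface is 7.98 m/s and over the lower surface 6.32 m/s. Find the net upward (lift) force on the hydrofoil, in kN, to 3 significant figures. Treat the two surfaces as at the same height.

The faster flow above has the lower pressure; Bernoulli (same height) gives ΔP = ½ρ(v_up² − v_low²).
ΔP = ½·1030·(7.98² − 6.32²) = 12200 Pa.
Lift = ΔP · A = 12200 × 2.04 = 24900 N.

F ≈ 24.9 kN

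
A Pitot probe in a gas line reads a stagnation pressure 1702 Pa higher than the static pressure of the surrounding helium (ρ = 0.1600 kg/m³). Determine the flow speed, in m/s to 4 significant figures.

v ≈ 145.9 m/s

The dynamic pressure equals the rise in static pressure at the stagnation point: ΔP = ½ρv².
v = √(2ΔP/ρ) = √(2·1702/0.1600) = 145.9 m/s.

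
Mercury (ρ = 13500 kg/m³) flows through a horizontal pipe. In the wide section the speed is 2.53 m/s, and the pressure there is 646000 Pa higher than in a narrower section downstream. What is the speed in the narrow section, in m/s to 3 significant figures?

10.1 m/s

With h₁ = h₂, rearranging Bernoulli gives v₂ = √(v₁² + 2ΔP/ρ).
v₂ = √(2.53² + 2·646000/13500) = √(6.40 + 95.7) = 10.1 m/s.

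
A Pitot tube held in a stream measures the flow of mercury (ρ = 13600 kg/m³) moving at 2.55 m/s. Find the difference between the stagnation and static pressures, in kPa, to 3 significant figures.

ΔP ≈ 44.2 kPa

At the stagnation point the flow is brought to rest, so Bernoulli gives P_stag − P_static = ½ρv².
ΔP = ½·13600·2.55² = 44200 Pa.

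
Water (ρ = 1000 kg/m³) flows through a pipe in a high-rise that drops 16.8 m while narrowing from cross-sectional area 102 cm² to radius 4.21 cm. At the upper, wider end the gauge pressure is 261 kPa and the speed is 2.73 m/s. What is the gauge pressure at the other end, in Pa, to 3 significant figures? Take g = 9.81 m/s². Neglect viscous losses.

P₂ = 417000 Pa

By continuity, v₂ = v₁·A₁/A₂ = 2.73·(102/55.7) = 5.00 m/s.
Energy conservation along the streamline gives P₂ = P₁ − ½ρ(v₂² − v₁²) − ρg(h₂ − h₁).
P₂ = 261000 + ½·1000·(2.73² − 5.00²) − 1000·9.81·(−16.8) = 261000 + (-8780) − (-165000) = 417000 Pa.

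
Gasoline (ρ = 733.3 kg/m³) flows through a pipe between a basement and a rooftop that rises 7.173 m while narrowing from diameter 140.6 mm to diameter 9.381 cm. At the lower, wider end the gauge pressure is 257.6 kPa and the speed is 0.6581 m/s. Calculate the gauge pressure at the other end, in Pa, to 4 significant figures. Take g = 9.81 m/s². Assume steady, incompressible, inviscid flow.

205400 Pa

Continuity gives A₁v₁ = A₂v₂, so v₂ = (155.3 cm²)/(69.12 cm²) × 0.6581 m/s = 1.478 m/s.
Applying Bernoulli between the two ends and solving for P₂: P₂ = P₁ + ½ρ(v₁² − v₂²) − ρgΔh.
P₂ = 257600 + ½·733.3·(0.6581² − 1.478²) − 733.3·9.81·(+7.173) = 257600 + (-642.5) − (51600) = 205400 Pa.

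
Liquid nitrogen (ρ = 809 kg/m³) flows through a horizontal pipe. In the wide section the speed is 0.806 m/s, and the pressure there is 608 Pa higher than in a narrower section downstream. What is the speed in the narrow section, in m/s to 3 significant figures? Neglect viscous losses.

1.47 m/s

Horizontal Bernoulli: P₁ + ½ρv₁² = P₂ + ½ρv₂², so v₂² = v₁² + 2(P₁ − P₂)/ρ.
v₂ = √(0.806² + 2·608/809) = √(0.650 + 1.50) = 1.47 m/s.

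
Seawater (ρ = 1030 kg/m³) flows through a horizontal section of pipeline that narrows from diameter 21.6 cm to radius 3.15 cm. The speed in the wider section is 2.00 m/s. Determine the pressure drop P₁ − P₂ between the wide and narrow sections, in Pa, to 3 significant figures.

283000 Pa

Continuity gives A₁v₁ = A₂v₂, so v₂ = (366 cm²)/(31.2 cm²) × 2.00 m/s = 23.5 m/s.
Along the horizontal streamline, P + ½ρv² is constant.
P₁ − P₂ = ½·1030·(23.5² − 2.00²) = ½·1030·549 = 283000 Pa.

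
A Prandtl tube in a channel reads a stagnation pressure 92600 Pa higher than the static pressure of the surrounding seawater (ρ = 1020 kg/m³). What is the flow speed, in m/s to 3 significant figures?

The dynamic pressure equals the rise in static pressure at the stagnation point: ΔP = ½ρv².
v = √(2ΔP/ρ) = √(2·92600/1020) = 13.5 m/s.

v = 13.5 m/s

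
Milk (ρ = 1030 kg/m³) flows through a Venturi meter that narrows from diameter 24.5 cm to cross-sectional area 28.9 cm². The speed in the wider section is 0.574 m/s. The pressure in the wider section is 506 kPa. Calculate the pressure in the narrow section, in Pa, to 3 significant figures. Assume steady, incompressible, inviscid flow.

Mass conservation (A₁v₁ = A₂v₂) gives v₂ = 0.574 × 471/28.9 = 9.36 m/s.
Bernoulli (h₁ = h₂): P₁ − P₂ = ½ρ(v₂² − v₁²).
P₂ = P₁ − ½ρ(v₂² − v₁²) = 506000 − ½·1030·(9.36² − 0.574²) = 506000 − 45000 = 461000 Pa.

P₂ ≈ 461000 Pa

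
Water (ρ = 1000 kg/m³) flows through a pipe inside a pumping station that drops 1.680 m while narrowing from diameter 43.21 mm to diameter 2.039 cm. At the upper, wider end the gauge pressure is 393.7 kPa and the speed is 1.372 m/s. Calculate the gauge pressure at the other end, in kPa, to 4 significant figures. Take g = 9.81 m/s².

By continuity, v₂ = v₁·A₁/A₂ = 1.372·(14.66/3.265) = 6.162 m/s.
Bernoulli: P₁ + ½ρv₁² + ρg h₁ = P₂ + ½ρv₂² + ρg h₂, so P₂ = P₁ + ½ρ(v₁² − v₂²) − ρg(h₂ − h₁).
P₂ = 393700 + ½·1000·(1.372² − 6.162²) − 1000·9.81·(−1.680) = 393700 + (-18040) − (-16480) = 392100 Pa.

P₂ = 392.1 kPa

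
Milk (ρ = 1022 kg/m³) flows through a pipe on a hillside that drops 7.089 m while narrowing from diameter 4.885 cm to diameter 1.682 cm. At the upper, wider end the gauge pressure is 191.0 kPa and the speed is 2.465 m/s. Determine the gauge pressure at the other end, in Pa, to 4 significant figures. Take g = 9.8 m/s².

Mass conservation (A₁v₁ = A₂v₂) gives v₂ = 2.465 × 18.74/2.222 = 20.79 m/s.
Bernoulli: P₁ + ½ρv₁² + ρg h₁ = P₂ + ½ρv₂² + ρg h₂, so P₂ = P₁ + ½ρ(v₁² − v₂²) − ρg(h₂ − h₁).
P₂ = 191000 + ½·1022·(2.465² − 20.79²) − 1022·9.8·(−7.089) = 191000 + (-217800) − (-71000) = 44200 Pa.

P₂ = 44200 Pa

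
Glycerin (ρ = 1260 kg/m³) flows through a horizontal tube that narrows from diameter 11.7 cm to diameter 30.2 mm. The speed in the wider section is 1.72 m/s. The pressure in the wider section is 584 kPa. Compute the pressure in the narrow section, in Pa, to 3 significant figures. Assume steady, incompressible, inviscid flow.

P₂ ≈ 166000 Pa

By continuity, v₂ = v₁·A₁/A₂ = 1.72·(108/7.16) = 25.8 m/s.
The pipe is horizontal, so Bernoulli reduces to P₁ + ½ρv₁² = P₂ + ½ρv₂².
P₂ = P₁ − ½ρ(v₂² − v₁²) = 584000 − ½·1260·(25.8² − 1.72²) = 584000 − 418000 = 166000 Pa.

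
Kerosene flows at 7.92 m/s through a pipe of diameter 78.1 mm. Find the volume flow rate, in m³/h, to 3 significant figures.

Q ≈ 137 m³/h

Q = A·v = 0.00479 m² × 7.92 m/s = 0.0379 m³/s.
Converting: 0.0379 m³/s × 3600 = 137 m³/h.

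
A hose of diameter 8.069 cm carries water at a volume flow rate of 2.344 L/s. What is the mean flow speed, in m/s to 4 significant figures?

0.4584 m/s

Q = 2.344 L/s = 0.002344 m³/s.
v = Q/A = 0.002344 / 0.005114 = 0.4584 m/s.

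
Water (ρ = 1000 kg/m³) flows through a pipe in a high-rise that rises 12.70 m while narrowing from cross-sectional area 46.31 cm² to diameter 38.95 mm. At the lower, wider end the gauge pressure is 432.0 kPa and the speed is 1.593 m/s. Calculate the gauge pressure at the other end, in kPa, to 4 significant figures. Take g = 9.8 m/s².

P₂ ≈ 289.6 kPa

Mass conservation (A₁v₁ = A₂v₂) gives v₂ = 1.593 × 46.31/11.92 = 6.191 m/s.
Energy conservation along the streamline gives P₂ = P₁ − ½ρ(v₂² − v₁²) − ρg(h₂ − h₁).
P₂ = 432000 + ½·1000·(1.593² − 6.191²) − 1000·9.8·(+12.70) = 432000 + (-17900) − (124500) = 289600 Pa.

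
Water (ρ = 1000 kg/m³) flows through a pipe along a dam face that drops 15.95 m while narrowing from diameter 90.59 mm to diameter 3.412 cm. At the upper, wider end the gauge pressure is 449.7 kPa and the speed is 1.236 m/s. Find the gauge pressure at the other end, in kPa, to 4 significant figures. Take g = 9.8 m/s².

Continuity gives A₁v₁ = A₂v₂, so v₂ = (64.45 cm²)/(9.143 cm²) × 1.236 m/s = 8.713 m/s.
Energy conservation along the streamline gives P₂ = P₁ − ½ρ(v₂² − v₁²) − ρg(h₂ − h₁).
P₂ = 449700 + ½·1000·(1.236² − 8.713²) − 1000·9.8·(−15.95) = 449700 + (-37190) − (-156300) = 568800 Pa.

P₂ ≈ 568.8 kPa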